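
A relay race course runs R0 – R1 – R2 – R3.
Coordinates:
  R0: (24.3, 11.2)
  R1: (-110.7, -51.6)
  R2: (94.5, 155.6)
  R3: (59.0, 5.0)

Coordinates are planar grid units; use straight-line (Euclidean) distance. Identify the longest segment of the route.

R1–R2

Leg distances:
R0→R1: 148.9
R1→R2: 291.6
R2→R3: 154.7
The longest leg is R1–R2 at 291.6.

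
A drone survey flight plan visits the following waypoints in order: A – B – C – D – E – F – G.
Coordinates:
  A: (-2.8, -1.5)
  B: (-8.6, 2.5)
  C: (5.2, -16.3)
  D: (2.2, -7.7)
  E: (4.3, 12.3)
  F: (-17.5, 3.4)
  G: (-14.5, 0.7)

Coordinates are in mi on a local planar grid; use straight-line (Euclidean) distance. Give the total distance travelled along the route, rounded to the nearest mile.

87 mi

Leg distances:
A→B: 7.0 mi  (cumulative 7.0 mi)
B→C: 23.3 mi  (cumulative 30.4 mi)
C→D: 9.1 mi  (cumulative 39.5 mi)
D→E: 20.1 mi  (cumulative 59.6 mi)
E→F: 23.5 mi  (cumulative 83.1 mi)
F→G: 4.0 mi  (cumulative 87.2 mi)
Total route length ≈ 87 mi.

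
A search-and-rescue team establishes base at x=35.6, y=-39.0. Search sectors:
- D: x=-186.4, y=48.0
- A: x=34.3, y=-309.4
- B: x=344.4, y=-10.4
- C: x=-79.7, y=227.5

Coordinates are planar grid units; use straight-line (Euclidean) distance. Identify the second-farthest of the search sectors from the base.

Distance to each, sorted:
B: 310.1
C: 290.4
A: 270.4
D: 238.4
The second-farthest is C at 290.4.

C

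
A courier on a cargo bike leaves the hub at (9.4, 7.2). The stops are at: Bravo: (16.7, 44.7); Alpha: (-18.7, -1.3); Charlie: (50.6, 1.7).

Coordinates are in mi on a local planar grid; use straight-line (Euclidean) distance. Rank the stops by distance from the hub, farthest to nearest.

Charlie, Bravo, Alpha

Distances from the hub:
Charlie (50.6, 1.7): 41.6 mi
Bravo (16.7, 44.7): 38.2 mi
Alpha (-18.7, -1.3): 29.4 mi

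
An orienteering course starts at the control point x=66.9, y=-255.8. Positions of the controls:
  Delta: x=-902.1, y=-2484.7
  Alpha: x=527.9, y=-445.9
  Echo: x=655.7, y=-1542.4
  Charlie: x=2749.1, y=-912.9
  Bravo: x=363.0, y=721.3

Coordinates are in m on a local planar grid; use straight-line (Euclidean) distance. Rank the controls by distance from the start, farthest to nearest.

Distances from the start:
Charlie x=2749.1, y=-912.9: 2761.5 m
Delta x=-902.1, y=-2484.7: 2430.4 m
Echo x=655.7, y=-1542.4: 1414.9 m
Bravo x=363.0, y=721.3: 1021.0 m
Alpha x=527.9, y=-445.9: 498.7 m

Charlie, Delta, Echo, Bravo, Alpha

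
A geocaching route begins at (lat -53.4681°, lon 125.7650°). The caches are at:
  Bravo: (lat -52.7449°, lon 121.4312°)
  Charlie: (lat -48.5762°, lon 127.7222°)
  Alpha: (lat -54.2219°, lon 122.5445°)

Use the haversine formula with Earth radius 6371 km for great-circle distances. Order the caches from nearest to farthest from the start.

Alpha, Bravo, Charlie

Distance from the start at (lat -53.4681°, lon 125.7650°) to each:
Alpha (lat -54.2219°, lon 122.5445°): 227.3 km
Bravo (lat -52.7449°, lon 121.4312°): 300.2 km
Charlie (lat -48.5762°, lon 127.7222°): 560.9 km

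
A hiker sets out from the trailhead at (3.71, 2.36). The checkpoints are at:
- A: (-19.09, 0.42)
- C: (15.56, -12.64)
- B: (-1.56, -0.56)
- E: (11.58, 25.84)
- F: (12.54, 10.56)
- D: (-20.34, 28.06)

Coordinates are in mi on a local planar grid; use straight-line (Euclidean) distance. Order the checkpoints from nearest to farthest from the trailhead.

Distance from the trailhead at (3.71, 2.36) to each:
B (-1.56, -0.56): 6.0 mi
F (12.54, 10.56): 12.1 mi
C (15.56, -12.64): 19.1 mi
A (-19.09, 0.42): 22.9 mi
E (11.58, 25.84): 24.8 mi
D (-20.34, 28.06): 35.2 mi

B, F, C, A, E, D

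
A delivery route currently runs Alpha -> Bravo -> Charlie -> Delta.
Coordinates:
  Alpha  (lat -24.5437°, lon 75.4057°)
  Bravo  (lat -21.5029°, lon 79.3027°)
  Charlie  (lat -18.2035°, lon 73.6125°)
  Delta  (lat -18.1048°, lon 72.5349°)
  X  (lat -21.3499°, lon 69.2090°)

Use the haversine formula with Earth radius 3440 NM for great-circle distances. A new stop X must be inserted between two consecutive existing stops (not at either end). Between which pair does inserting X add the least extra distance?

Added distance for inserting X between each consecutive pair:
Alpha–Bravo: 674.4 NM
Bravo–Charlie: 499.0 NM
Charlie–Delta: 521.3 NM
Smallest added distance is 499.0 NM, inserting between Bravo and Charlie.

between Bravo and Charlie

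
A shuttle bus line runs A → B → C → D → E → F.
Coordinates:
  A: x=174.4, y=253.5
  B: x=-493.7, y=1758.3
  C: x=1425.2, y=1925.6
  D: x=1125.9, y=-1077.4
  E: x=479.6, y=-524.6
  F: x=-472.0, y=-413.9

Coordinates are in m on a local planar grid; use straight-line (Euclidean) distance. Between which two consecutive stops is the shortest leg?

Leg distances:
A→B: 1646.4 m
B→C: 1926.2 m
C→D: 3017.9 m
D→E: 850.5 m
E→F: 958.0 m
The shortest leg is D–E at 850.5 m.

D–E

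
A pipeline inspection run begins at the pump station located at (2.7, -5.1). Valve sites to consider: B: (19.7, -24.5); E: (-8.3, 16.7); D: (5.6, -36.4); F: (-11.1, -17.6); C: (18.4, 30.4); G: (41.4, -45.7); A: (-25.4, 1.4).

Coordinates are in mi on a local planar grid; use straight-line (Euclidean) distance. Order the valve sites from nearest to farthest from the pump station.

F, E, B, A, D, C, G

Distance from the pump station at (2.7, -5.1) to each:
F (-11.1, -17.6): 18.6 mi
E (-8.3, 16.7): 24.4 mi
B (19.7, -24.5): 25.8 mi
A (-25.4, 1.4): 28.8 mi
D (5.6, -36.4): 31.4 mi
C (18.4, 30.4): 38.8 mi
G (41.4, -45.7): 56.1 mi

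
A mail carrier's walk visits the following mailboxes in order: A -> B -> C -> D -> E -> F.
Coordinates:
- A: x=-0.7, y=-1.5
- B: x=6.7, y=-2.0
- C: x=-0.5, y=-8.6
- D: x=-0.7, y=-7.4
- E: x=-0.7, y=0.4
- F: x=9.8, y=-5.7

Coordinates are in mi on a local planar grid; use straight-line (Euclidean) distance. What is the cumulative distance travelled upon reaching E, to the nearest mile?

26 mi

Leg distances:
A→B: 7.4 mi  (cumulative 7.4 mi)
B→C: 9.8 mi  (cumulative 17.2 mi)
C→D: 1.2 mi  (cumulative 18.4 mi)
D→E: 7.8 mi  (cumulative 26.2 mi)
Cumulative distance at E ≈ 26 mi.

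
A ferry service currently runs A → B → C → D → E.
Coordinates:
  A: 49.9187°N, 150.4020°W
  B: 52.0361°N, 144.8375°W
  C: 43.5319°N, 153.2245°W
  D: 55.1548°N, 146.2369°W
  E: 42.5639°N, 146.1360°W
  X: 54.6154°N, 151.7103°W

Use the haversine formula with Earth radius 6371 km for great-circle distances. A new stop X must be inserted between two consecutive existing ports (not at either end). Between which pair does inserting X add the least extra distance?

Added distance for inserting X between each consecutive pair:
A–B: 613.5 km
B–C: 643.2 km
C–D: 206.0 km
D–E: 355.3 km
Smallest added distance is 206.0 km, inserting between C and D.

between C and D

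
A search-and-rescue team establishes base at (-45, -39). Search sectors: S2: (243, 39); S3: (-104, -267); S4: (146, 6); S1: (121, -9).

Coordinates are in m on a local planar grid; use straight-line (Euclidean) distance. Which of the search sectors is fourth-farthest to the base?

Distance to each, sorted:
S2: 298.4 m
S3: 235.5 m
S4: 196.2 m
S1: 168.7 m
The fourth-farthest is S1 at 168.7 m.

S1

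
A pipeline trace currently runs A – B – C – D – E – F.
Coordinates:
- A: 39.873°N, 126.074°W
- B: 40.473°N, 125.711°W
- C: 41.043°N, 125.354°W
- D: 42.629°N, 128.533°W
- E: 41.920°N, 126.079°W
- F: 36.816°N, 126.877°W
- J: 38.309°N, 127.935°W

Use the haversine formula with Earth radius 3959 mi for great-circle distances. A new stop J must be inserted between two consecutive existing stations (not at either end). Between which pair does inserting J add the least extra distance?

between E and F

Added distance for inserting J between each consecutive pair:
A–B: 292.4 mi
B–C: 380.8 mi
C–D: 336.7 mi
D–E: 433.5 mi
E–F: 31.2 mi
Smallest added distance is 31.2 mi, inserting between E and F.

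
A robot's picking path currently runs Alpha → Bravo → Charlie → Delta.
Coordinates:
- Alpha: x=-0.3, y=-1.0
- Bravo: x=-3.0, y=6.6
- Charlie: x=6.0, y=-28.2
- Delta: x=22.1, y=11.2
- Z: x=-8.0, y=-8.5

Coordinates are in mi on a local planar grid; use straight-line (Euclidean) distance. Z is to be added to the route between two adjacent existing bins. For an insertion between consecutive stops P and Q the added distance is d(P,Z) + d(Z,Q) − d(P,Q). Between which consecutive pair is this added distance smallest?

Added distance for inserting Z between each consecutive pair:
Alpha–Bravo: 18.6 mi
Bravo–Charlie: 4.1 mi
Charlie–Delta: 17.6 mi
Smallest added distance is 4.1 mi, inserting between Bravo and Charlie.

between Bravo and Charlie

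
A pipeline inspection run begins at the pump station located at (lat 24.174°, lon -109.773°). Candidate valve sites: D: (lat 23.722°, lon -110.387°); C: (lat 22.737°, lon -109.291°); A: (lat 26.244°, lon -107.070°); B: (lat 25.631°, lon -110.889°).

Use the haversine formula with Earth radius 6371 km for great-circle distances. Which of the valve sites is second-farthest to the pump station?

Distances from the pump station ((lat 24.174°, lon -109.773°)):
A: 356.2 km
B: 197.3 km
C: 167.2 km
D: 80.1 km
The second-farthest is B at 197.3 km.

B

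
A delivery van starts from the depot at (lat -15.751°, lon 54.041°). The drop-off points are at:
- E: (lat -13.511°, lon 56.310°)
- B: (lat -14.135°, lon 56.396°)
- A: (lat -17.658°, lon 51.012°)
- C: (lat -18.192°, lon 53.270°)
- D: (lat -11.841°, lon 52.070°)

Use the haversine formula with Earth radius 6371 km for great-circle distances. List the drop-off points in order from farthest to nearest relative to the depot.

D, A, E, B, C

Distances from the depot:
D (lat -11.841°, lon 52.070°): 484.1 km
A (lat -17.658°, lon 51.012°): 386.0 km
E (lat -13.511°, lon 56.310°): 348.7 km
B (lat -14.135°, lon 56.396°): 310.3 km
C (lat -18.192°, lon 53.270°): 283.5 km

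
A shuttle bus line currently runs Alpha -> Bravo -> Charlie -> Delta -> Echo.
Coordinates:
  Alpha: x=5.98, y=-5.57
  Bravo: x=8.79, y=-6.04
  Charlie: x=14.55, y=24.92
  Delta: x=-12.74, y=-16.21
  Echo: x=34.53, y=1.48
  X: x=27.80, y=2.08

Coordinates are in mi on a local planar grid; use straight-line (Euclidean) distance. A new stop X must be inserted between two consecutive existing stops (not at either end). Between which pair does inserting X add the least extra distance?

Added distance for inserting X between each consecutive pair:
Alpha–Bravo: 40.9 mi
Bravo–Charlie: 15.6 mi
Charlie–Delta: 21.5 mi
Delta–Echo: 0.8 mi
Smallest added distance is 0.8 mi, inserting between Delta and Echo.

between Delta and Echo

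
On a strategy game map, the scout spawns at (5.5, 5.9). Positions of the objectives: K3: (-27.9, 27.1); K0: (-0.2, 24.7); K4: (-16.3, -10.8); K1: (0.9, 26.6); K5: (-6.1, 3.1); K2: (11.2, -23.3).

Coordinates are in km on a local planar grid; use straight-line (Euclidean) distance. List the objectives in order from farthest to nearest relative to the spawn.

K3, K2, K4, K1, K0, K5

Distance from the spawn at (5.5, 5.9) to each:
K3 (-27.9, 27.1): 39.6 km
K2 (11.2, -23.3): 29.8 km
K4 (-16.3, -10.8): 27.5 km
K1 (0.9, 26.6): 21.2 km
K0 (-0.2, 24.7): 19.6 km
K5 (-6.1, 3.1): 11.9 km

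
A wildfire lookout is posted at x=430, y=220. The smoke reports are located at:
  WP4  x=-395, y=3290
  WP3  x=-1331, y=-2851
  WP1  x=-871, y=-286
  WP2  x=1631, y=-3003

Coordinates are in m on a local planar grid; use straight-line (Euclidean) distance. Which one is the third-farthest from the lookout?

Distance to each, sorted:
WP3: 3540.1 m
WP2: 3439.5 m
WP4: 3178.9 m
WP1: 1395.9 m
The third-farthest is WP4 at 3178.9 m.

WP4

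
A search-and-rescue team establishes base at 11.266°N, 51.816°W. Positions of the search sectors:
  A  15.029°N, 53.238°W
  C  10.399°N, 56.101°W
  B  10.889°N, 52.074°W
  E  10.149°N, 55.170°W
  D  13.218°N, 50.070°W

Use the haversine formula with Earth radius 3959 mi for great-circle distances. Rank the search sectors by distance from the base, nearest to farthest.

Computing each great-circle distance from 11.266°N, 51.816°W:
B 10.889°N, 52.074°W: 31.4 mi
D 13.218°N, 50.070°W: 179.1 mi
E 10.149°N, 55.170°W: 240.4 mi
A 15.029°N, 53.238°W: 277.1 mi
C 10.399°N, 56.101°W: 296.9 mi

B, D, E, A, C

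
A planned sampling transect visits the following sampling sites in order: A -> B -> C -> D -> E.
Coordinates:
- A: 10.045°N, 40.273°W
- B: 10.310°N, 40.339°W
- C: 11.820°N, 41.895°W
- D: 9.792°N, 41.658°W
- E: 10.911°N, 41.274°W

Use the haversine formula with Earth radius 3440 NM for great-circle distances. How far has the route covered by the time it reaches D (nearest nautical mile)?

268 NM

Leg distances:
A→B: 16.4 NM  (cumulative 16.4 NM)
B→C: 128.9 NM  (cumulative 145.3 NM)
C→D: 122.6 NM  (cumulative 267.9 NM)
Cumulative distance at D ≈ 268 NM.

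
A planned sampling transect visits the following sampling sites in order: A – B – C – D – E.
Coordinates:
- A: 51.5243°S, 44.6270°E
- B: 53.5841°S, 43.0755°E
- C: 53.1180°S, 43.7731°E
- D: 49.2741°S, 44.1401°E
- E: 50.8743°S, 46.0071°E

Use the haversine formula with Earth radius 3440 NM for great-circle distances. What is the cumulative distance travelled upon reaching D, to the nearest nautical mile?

405 NM

Leg distances:
A→B: 136.0 NM  (cumulative 136.0 NM)
B→C: 37.5 NM  (cumulative 173.5 NM)
C→D: 231.2 NM  (cumulative 404.7 NM)
Cumulative distance at D ≈ 405 NM.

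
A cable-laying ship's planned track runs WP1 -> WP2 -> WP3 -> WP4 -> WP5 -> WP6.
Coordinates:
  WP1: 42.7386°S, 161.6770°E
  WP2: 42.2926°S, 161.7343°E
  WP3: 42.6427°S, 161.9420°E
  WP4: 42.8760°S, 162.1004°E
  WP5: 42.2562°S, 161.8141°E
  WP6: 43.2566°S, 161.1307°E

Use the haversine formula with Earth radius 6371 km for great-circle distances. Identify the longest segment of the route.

Leg distances:
WP1→WP2: 49.8 km
WP2→WP3: 42.5 km
WP3→WP4: 29.0 km
WP4→WP5: 72.8 km
WP5→WP6: 124.4 km
The longest leg is WP5–WP6 at 124.4 km.

WP5–WP6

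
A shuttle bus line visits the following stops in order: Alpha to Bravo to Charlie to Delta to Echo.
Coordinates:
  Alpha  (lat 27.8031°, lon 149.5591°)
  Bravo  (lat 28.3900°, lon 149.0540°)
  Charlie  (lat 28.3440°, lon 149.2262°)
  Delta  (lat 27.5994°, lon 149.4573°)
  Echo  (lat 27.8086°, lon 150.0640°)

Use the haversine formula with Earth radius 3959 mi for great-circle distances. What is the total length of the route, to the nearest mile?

Leg distances:
Alpha→Bravo: 50.9 mi  (cumulative 50.9 mi)
Bravo→Charlie: 10.9 mi  (cumulative 61.9 mi)
Charlie→Delta: 53.3 mi  (cumulative 115.2 mi)
Delta→Echo: 39.8 mi  (cumulative 155.0 mi)
Total route length ≈ 155 mi.

155 mi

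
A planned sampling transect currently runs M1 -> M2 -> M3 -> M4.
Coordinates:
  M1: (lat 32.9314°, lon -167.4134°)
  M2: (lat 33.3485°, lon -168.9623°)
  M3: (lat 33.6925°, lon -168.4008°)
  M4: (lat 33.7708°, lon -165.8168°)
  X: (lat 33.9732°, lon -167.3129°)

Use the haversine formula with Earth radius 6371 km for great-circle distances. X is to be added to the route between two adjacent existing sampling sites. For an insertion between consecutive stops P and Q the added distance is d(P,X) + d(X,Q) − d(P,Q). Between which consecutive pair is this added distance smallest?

between M3 and M4

Added distance for inserting X between each consecutive pair:
M1–M2: 132.4 km
M2–M3: 208.3 km
M3–M4: 6.1 km
Smallest added distance is 6.1 km, inserting between M3 and M4.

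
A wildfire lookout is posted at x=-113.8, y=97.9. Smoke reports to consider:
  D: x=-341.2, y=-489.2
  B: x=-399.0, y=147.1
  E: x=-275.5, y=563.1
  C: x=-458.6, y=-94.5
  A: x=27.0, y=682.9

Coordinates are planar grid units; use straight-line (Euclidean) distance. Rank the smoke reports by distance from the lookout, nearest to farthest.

Distances from the lookout:
B x=-399.0, y=147.1: 289.4
C x=-458.6, y=-94.5: 394.8
E x=-275.5, y=563.1: 492.5
A x=27.0, y=682.9: 601.7
D x=-341.2, y=-489.2: 629.6

B, C, E, A, D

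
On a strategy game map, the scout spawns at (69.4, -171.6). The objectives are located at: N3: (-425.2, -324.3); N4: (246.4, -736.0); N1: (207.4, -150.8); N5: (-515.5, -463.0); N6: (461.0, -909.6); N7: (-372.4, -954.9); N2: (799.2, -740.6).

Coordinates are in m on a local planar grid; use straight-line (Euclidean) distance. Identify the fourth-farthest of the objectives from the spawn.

Distances from the spawn ((69.4, -171.6)):
N2: 925.4 m
N7: 899.3 m
N6: 835.5 m
N5: 653.5 m
N4: 591.5 m
N3: 517.6 m
N1: 139.6 m
The fourth-farthest is N5 at 653.5 m.

N5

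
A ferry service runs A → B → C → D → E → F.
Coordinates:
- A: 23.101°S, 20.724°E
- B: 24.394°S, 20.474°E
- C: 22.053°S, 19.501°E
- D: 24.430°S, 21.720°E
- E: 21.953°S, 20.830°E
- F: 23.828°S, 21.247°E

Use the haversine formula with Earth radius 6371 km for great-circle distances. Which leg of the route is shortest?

Leg distances:
A→B: 146.0 km
B→C: 278.6 km
C→D: 348.2 km
D→E: 290.1 km
E→F: 212.8 km
The shortest leg is A–B at 146.0 km.

A–B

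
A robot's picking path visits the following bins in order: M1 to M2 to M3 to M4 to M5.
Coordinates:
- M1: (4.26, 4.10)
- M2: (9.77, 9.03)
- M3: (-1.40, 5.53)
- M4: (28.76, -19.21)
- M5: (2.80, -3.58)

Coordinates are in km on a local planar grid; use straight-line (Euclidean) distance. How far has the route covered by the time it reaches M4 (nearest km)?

Leg distances:
M1→M2: 7.4 km  (cumulative 7.4 km)
M2→M3: 11.7 km  (cumulative 19.1 km)
M3→M4: 39.0 km  (cumulative 58.1 km)
Cumulative distance at M4 ≈ 58 km.

58 km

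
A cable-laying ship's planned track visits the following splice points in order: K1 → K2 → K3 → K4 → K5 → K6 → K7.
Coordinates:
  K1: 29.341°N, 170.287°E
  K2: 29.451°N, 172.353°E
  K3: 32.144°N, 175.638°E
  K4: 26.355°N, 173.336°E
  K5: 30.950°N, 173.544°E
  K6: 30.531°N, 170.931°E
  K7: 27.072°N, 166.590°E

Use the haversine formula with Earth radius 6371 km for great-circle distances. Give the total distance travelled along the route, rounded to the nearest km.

Leg distances:
K1→K2: 200.5 km  (cumulative 200.5 km)
K2→K3: 433.7 km  (cumulative 634.2 km)
K3→K4: 681.3 km  (cumulative 1315.5 km)
K4→K5: 511.3 km  (cumulative 1826.8 km)
K5→K6: 254.0 km  (cumulative 2080.9 km)
K6→K7: 571.6 km  (cumulative 2652.5 km)
Total route length ≈ 2652 km.

2652 km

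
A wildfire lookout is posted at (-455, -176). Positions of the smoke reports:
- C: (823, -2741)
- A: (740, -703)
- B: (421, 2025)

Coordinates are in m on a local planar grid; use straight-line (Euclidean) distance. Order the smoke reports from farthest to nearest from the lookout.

Distance from the lookout at (-455, -176) to each:
C (823, -2741): 2865.7 m
B (421, 2025): 2368.9 m
A (740, -703): 1306.0 m

C, B, A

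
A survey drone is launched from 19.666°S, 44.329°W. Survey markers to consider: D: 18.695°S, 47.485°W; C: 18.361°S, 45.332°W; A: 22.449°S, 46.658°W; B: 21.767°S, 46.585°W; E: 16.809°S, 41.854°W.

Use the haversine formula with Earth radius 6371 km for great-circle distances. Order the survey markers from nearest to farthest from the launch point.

C, B, D, A, E

Computing each great-circle distance from 19.666°S, 44.329°W:
C 18.361°S, 45.332°W: 179.4 km
B 21.767°S, 46.585°W: 331.1 km
D 18.695°S, 47.485°W: 348.6 km
A 22.449°S, 46.658°W: 392.6 km
E 16.809°S, 41.854°W: 411.4 km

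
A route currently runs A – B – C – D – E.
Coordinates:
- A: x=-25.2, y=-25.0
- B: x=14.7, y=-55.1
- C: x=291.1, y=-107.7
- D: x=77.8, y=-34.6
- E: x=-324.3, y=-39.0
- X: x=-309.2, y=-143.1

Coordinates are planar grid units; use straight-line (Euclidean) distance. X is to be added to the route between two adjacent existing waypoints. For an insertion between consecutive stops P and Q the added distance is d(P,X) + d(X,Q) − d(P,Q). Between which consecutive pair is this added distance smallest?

between D and E

Added distance for inserting X between each consecutive pair:
A–B: 593.2
B–C: 655.6
C–D: 777.8
D–E: 105.0
Smallest added distance is 105.0, inserting between D and E.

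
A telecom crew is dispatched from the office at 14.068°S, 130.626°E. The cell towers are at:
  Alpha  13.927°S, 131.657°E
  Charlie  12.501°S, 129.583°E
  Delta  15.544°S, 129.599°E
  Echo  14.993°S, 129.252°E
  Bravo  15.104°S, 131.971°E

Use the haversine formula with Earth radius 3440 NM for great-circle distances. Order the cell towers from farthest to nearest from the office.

Distances from the office:
Charlie 12.501°S, 129.583°E: 112.1 NM
Delta 15.544°S, 129.599°E: 106.8 NM
Bravo 15.104°S, 131.971°E: 99.9 NM
Echo 14.993°S, 129.252°E: 97.3 NM
Alpha 13.927°S, 131.657°E: 60.7 NM

Charlie, Delta, Bravo, Echo, Alpha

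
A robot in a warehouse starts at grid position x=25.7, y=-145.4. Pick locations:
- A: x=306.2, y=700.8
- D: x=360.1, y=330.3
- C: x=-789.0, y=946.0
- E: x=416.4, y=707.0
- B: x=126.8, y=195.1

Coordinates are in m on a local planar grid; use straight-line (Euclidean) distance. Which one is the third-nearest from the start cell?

Distances from the start cell (x=25.7, y=-145.4):
B: 355.2 m
D: 581.5 m
A: 891.5 m
E: 937.7 m
C: 1361.9 m
The third-nearest is A at 891.5 m.

A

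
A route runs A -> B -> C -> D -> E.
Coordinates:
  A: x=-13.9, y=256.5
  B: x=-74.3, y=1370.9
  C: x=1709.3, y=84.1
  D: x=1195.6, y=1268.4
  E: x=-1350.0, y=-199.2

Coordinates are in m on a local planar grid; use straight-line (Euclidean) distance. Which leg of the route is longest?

Leg distances:
A→B: 1116.0 m
B→C: 2199.3 m
C→D: 1290.9 m
D→E: 2938.4 m
The longest leg is D–E at 2938.4 m.

D–E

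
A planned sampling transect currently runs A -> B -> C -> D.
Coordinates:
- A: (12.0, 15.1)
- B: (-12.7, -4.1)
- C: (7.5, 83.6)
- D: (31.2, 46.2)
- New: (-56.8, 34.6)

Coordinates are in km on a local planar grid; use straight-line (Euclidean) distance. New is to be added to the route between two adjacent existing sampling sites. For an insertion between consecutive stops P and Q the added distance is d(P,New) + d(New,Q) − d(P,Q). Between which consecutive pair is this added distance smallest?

between B and C

Added distance for inserting New between each consecutive pair:
A–B: 98.9 km
B–C: 49.5 km
C–D: 125.3 km
Smallest added distance is 49.5 km, inserting between B and C.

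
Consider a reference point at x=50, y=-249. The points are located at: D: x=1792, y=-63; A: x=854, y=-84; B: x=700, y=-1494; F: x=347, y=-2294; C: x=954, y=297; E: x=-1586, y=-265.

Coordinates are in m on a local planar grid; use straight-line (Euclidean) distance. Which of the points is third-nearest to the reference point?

Distances from the reference point (x=50, y=-249):
A: 820.8 m
C: 1056.1 m
B: 1404.5 m
E: 1636.1 m
D: 1751.9 m
F: 2066.5 m
The third-nearest is B at 1404.5 m.

B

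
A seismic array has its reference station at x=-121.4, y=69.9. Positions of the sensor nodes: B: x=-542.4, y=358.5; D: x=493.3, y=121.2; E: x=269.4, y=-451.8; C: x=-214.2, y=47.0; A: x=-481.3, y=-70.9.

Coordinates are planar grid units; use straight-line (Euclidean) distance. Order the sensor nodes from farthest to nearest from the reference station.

E, D, B, A, C

Distance from the reference station at x=-121.4, y=69.9 to each:
E x=269.4, y=-451.8: 651.8
D x=493.3, y=121.2: 616.8
B x=-542.4, y=358.5: 510.4
A x=-481.3, y=-70.9: 386.5
C x=-214.2, y=47.0: 95.6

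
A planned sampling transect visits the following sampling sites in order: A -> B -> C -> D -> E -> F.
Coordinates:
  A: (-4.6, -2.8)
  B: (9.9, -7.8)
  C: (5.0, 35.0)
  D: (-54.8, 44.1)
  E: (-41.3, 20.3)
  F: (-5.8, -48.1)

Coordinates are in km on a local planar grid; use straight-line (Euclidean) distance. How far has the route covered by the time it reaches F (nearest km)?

Leg distances:
A→B: 15.3 km  (cumulative 15.3 km)
B→C: 43.1 km  (cumulative 58.4 km)
C→D: 60.5 km  (cumulative 118.9 km)
D→E: 27.4 km  (cumulative 146.3 km)
E→F: 77.1 km  (cumulative 223.3 km)
Cumulative distance at F ≈ 223 km.

223 km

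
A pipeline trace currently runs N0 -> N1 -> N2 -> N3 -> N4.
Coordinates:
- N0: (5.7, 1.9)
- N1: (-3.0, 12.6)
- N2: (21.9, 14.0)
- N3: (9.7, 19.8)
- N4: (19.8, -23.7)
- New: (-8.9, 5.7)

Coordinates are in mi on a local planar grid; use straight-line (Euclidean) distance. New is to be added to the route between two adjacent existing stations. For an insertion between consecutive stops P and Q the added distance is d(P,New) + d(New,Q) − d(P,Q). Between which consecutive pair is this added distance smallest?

between N0 and N1

Added distance for inserting New between each consecutive pair:
N0–N1: 10.4 mi
N1–N2: 16.0 mi
N2–N3: 41.7 mi
N3–N4: 19.8 mi
Smallest added distance is 10.4 mi, inserting between N0 and N1.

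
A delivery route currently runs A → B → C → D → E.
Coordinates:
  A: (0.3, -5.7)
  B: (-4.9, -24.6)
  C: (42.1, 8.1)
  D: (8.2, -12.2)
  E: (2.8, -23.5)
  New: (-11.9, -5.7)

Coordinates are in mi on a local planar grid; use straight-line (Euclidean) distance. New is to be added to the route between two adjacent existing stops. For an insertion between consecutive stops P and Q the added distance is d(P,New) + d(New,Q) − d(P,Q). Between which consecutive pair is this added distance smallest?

Added distance for inserting New between each consecutive pair:
A–B: 12.8 mi
B–C: 18.6 mi
C–D: 37.3 mi
D–E: 31.7 mi
Smallest added distance is 12.8 mi, inserting between A and B.

between A and B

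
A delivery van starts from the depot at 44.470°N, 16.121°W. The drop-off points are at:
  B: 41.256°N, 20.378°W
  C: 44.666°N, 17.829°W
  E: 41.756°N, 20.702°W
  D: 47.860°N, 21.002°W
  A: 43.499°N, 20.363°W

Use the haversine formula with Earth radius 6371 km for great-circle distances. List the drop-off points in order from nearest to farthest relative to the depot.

Computing each great-circle distance from 44.470°N, 16.121°W:
C 44.666°N, 17.829°W: 137.0 km
A 43.499°N, 20.363°W: 356.1 km
E 41.756°N, 20.702°W: 478.8 km
B 41.256°N, 20.378°W: 498.0 km
D 47.860°N, 21.002°W: 532.1 km

C, A, E, B, D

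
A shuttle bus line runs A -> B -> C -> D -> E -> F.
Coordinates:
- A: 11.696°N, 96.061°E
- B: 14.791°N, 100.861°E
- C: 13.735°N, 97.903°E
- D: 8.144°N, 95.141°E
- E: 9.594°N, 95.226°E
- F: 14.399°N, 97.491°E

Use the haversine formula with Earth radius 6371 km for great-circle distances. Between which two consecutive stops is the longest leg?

C–D

Leg distances:
A→B: 623.1 km
B→C: 339.7 km
C→D: 690.9 km
D→E: 161.5 km
E→F: 588.3 km
The longest leg is C–D at 690.9 km.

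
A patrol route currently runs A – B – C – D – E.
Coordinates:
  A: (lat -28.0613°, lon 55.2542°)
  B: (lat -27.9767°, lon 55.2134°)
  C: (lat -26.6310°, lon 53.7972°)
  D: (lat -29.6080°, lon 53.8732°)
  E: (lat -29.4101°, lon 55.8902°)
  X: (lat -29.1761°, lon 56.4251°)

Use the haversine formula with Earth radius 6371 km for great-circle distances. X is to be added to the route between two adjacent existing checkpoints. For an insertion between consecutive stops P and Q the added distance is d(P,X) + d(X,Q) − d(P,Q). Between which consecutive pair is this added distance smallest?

between D and E

Added distance for inserting X between each consecutive pair:
A–B: 336.7 km
B–C: 356.5 km
C–D: 303.8 km
D–E: 113.5 km
Smallest added distance is 113.5 km, inserting between D and E.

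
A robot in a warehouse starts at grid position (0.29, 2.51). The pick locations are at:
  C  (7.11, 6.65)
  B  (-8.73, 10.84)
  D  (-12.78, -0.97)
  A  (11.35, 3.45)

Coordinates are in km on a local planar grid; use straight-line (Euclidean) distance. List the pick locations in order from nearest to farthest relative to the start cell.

C, A, B, D

Distances from the start cell:
C (7.11, 6.65): 8.0 km
A (11.35, 3.45): 11.1 km
B (-8.73, 10.84): 12.3 km
D (-12.78, -0.97): 13.5 km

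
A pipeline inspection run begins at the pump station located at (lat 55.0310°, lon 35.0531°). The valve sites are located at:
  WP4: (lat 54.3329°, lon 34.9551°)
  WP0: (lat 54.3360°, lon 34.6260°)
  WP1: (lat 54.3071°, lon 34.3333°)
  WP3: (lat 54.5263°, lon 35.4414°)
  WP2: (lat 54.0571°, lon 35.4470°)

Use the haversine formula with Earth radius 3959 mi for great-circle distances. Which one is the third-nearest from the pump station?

WP0

Distances from the pump station ((lat 55.0310°, lon 35.0531°)):
WP3: 38.2 mi
WP4: 48.4 mi
WP0: 51.0 mi
WP1: 57.7 mi
WP2: 69.1 mi
The third-nearest is WP0 at 51.0 mi.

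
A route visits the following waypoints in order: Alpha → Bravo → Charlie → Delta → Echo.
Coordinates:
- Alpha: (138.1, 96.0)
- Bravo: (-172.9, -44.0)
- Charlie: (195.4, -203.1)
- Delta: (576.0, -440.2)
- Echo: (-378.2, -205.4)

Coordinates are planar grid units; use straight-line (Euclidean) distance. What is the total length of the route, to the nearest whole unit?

2173

Leg distances:
Alpha→Bravo: 341.1  (cumulative 341.1)
Bravo→Charlie: 401.2  (cumulative 742.3)
Charlie→Delta: 448.4  (cumulative 1190.7)
Delta→Echo: 982.7  (cumulative 2173.3)
Total route length ≈ 2173.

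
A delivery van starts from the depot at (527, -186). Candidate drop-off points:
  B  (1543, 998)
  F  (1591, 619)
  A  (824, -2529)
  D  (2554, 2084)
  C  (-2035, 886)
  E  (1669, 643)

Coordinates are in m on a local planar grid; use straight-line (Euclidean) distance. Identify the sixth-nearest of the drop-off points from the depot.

D

Distances from the depot ((527, -186)):
F: 1334.2 m
E: 1411.2 m
B: 1560.2 m
A: 2361.7 m
C: 2777.2 m
D: 3043.3 m
The sixth-nearest is D at 3043.3 m.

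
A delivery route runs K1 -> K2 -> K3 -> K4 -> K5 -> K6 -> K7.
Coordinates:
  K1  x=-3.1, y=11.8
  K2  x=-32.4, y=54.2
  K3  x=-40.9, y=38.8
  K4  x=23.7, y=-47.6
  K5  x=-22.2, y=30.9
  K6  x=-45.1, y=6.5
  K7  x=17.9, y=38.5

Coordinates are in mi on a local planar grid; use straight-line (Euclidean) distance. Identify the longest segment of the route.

K3–K4

Leg distances:
K1→K2: 51.5 mi
K2→K3: 17.6 mi
K3→K4: 107.9 mi
K4→K5: 90.9 mi
K5→K6: 33.5 mi
K6→K7: 70.7 mi
The longest leg is K3–K4 at 107.9 mi.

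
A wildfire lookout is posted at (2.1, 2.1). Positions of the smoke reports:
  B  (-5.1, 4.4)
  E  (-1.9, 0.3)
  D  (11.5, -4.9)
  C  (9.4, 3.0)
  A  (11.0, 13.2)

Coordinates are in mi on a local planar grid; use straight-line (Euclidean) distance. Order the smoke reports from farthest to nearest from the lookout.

A, D, B, C, E

Computing each straight-line distance from (2.1, 2.1):
A (11.0, 13.2): 14.2 mi
D (11.5, -4.9): 11.7 mi
B (-5.1, 4.4): 7.6 mi
C (9.4, 3.0): 7.4 mi
E (-1.9, 0.3): 4.4 mi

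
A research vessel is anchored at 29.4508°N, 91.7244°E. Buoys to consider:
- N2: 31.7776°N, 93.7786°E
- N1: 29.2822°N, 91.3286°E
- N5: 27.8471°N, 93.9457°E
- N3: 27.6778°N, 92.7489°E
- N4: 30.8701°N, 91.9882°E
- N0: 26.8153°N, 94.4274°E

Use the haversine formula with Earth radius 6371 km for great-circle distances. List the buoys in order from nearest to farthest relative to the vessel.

Computing each great-circle distance from 29.4508°N, 91.7244°E:
N1 29.2822°N, 91.3286°E: 42.7 km
N4 30.8701°N, 91.9882°E: 159.8 km
N3 27.6778°N, 92.7489°E: 221.1 km
N5 27.8471°N, 93.9457°E: 280.7 km
N2 31.7776°N, 93.7786°E: 324.9 km
N0 26.8153°N, 94.4274°E: 395.1 km

N1, N4, N3, N5, N2, N0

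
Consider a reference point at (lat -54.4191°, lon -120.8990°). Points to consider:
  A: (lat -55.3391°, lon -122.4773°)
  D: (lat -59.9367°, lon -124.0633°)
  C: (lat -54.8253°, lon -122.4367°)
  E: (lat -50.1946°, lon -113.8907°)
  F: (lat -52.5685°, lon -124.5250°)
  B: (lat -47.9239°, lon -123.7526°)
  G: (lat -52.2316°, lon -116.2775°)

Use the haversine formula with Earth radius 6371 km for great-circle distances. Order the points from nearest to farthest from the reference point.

Computing each great-circle distance from (lat -54.4191°, lon -120.8990°):
C (lat -54.8253°, lon -122.4367°): 108.8 km
A (lat -55.3391°, lon -122.4773°): 143.7 km
F (lat -52.5685°, lon -124.5250°): 316.0 km
G (lat -52.2316°, lon -116.2775°): 391.5 km
D (lat -59.9367°, lon -124.0633°): 642.3 km
E (lat -50.1946°, lon -113.8907°): 668.5 km
B (lat -47.9239°, lon -123.7526°): 749.0 km

C, A, F, G, D, E, B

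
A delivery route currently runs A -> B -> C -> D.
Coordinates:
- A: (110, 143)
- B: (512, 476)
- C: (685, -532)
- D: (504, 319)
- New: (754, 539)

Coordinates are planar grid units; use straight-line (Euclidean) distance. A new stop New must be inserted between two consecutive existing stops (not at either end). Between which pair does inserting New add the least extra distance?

Added distance for inserting New between each consecutive pair:
A–B: 484.1
B–C: 300.5
C–D: 536.2
Smallest added distance is 300.5, inserting between B and C.

between B and C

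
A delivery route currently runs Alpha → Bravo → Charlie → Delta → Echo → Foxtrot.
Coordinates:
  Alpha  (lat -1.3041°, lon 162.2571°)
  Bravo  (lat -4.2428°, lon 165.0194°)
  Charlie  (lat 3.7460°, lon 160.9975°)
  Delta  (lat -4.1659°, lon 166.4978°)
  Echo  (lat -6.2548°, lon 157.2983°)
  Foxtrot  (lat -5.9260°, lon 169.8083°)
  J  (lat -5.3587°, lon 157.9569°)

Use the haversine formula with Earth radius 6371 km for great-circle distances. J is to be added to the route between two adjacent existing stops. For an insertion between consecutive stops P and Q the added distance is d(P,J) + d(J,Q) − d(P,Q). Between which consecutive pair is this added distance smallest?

Added distance for inserting J between each consecutive pair:
Alpha–Bravo: 1000.7 km
Bravo–Charlie: 865.2 km
Charlie–Delta: 951.7 km
Delta–Echo: 34.3 km
Echo–Foxtrot: 52.7 km
Smallest added distance is 34.3 km, inserting between Delta and Echo.

between Delta and Echo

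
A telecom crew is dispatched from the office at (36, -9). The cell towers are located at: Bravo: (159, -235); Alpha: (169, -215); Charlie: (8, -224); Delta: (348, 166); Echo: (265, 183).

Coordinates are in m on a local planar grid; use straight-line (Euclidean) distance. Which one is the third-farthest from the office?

Bravo

Distance to each, sorted:
Delta: 357.7 m
Echo: 298.8 m
Bravo: 257.3 m
Alpha: 245.2 m
Charlie: 216.8 m
The third-farthest is Bravo at 257.3 m.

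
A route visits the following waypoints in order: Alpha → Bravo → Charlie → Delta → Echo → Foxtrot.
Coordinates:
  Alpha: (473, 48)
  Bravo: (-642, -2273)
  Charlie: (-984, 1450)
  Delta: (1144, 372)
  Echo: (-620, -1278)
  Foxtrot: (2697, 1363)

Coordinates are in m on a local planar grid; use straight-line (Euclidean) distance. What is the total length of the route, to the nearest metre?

Leg distances:
Alpha→Bravo: 2574.9 m  (cumulative 2574.9 m)
Bravo→Charlie: 3738.7 m  (cumulative 6313.6 m)
Charlie→Delta: 2385.5 m  (cumulative 8699.1 m)
Delta→Echo: 2415.4 m  (cumulative 11114.5 m)
Echo→Foxtrot: 4240.0 m  (cumulative 15354.5 m)
Total route length ≈ 15354 m.

15354 m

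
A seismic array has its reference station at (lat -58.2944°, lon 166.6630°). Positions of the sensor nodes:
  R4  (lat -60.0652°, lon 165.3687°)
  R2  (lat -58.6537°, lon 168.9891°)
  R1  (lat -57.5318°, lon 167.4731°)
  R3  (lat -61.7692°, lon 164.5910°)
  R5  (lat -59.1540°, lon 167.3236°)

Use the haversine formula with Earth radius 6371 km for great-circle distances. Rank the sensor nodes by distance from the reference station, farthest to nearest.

Computing each great-circle distance from (lat -58.2944°, lon 166.6630°):
R3 (lat -61.7692°, lon 164.5910°): 403.1 km
R4 (lat -60.0652°, lon 165.3687°): 210.2 km
R2 (lat -58.6537°, lon 168.9891°): 141.0 km
R5 (lat -59.1540°, lon 167.3236°): 102.9 km
R1 (lat -57.5318°, lon 167.4731°): 97.4 km

R3, R4, R2, R5, R1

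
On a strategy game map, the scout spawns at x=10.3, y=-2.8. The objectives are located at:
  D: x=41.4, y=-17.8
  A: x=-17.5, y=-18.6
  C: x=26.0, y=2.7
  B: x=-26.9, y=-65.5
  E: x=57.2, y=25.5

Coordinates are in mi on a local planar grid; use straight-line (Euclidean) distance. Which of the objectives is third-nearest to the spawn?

Distance to each, sorted:
C: 16.6 mi
A: 32.0 mi
D: 34.5 mi
E: 54.8 mi
B: 72.9 mi
The third-nearest is D at 34.5 mi.

D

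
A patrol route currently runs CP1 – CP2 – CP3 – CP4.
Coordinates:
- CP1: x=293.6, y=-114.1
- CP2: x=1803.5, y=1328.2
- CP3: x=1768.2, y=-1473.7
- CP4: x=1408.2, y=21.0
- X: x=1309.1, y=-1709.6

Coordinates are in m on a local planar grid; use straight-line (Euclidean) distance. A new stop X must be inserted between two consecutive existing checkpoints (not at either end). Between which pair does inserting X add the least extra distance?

between CP3 and CP4

Added distance for inserting X between each consecutive pair:
CP1–CP2: 2881.0 m
CP2–CP3: 791.8 m
CP3–CP4: 712.2 m
Smallest added distance is 712.2 m, inserting between CP3 and CP4.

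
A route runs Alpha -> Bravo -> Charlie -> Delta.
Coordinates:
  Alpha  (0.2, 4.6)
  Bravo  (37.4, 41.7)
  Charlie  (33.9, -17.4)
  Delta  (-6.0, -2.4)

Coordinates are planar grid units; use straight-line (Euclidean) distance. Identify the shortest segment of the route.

Leg distances:
Alpha→Bravo: 52.5
Bravo→Charlie: 59.2
Charlie→Delta: 42.6
The shortest leg is Charlie–Delta at 42.6.

Charlie–Delta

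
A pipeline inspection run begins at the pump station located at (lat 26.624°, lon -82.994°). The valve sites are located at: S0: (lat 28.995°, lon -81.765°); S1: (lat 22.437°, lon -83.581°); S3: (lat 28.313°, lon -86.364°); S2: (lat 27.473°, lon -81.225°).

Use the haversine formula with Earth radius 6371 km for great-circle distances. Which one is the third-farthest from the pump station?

Distance to each, sorted:
S1: 469.3 km
S3: 381.8 km
S0: 290.0 km
S2: 199.0 km
The third-farthest is S0 at 290.0 km.

S0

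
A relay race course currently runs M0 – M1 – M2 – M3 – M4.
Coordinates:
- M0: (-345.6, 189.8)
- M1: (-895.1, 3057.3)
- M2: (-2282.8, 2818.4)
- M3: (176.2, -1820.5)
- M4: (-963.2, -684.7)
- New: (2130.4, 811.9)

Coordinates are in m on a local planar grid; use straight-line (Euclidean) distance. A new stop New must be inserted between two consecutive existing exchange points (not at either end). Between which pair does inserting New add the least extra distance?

Added distance for inserting New between each consecutive pair:
M0–M1: 3401.0 m
M1–M2: 7207.5 m
M2–M3: 2876.1 m
M3–M4: 5106.3 m
Smallest added distance is 2876.1 m, inserting between M2 and M3.

between M2 and M3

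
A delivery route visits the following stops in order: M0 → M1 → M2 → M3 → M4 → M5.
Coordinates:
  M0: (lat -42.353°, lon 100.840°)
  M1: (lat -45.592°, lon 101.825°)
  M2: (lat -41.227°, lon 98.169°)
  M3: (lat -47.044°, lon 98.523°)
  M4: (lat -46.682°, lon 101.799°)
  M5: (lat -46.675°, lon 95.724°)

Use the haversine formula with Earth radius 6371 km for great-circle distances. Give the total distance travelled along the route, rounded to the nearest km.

2300 km

Leg distances:
M0→M1: 368.7 km  (cumulative 368.7 km)
M1→M2: 568.0 km  (cumulative 936.7 km)
M2→M3: 647.4 km  (cumulative 1584.1 km)
M3→M4: 252.3 km  (cumulative 1836.4 km)
M4→M5: 463.3 km  (cumulative 2299.7 km)
Total route length ≈ 2300 km.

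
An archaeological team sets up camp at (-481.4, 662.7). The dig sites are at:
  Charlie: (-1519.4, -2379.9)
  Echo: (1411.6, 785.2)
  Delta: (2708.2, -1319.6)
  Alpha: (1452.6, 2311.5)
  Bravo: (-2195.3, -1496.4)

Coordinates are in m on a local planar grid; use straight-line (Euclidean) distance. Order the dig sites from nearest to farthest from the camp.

Distances from the camp:
Echo (1411.6, 785.2): 1897.0 m
Alpha (1452.6, 2311.5): 2541.4 m
Bravo (-2195.3, -1496.4): 2756.7 m
Charlie (-1519.4, -2379.9): 3214.8 m
Delta (2708.2, -1319.6): 3755.4 m

Echo, Alpha, Bravo, Charlie, Delta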